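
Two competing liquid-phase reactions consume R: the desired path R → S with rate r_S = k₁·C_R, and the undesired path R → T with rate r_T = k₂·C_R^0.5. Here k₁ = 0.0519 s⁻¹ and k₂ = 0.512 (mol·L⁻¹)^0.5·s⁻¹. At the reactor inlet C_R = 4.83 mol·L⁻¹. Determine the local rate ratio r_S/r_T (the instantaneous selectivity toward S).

S_{S/T} = r_S/r_T = (k₁·C_R)/(k₂·C_R^0.5) = (k₁/k₂)·C_R^0.5.
= (0.0519×4.830) / (0.512×4.830^0.5) = 0.2507/1.125 = 0.223.

0.223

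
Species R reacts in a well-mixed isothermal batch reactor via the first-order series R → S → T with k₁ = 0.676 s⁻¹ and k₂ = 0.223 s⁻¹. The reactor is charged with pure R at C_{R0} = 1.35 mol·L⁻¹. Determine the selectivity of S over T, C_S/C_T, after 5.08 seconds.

0.808

For first-order series with pure R initially, C_S(t) = k₁C_{R0}/(k₂−k₁)·(e^(−k₁t) − e^(−k₂t)).
e^(−k₁t) = e^(−0.676×5.08) = e^(−3.434) = 0.03226; e^(−k₂t) = e^(−1.133) = 0.3221.
C_S = 0.676×1.35/(0.223−0.676) × (0.03226−0.3221) = (-2.015)×(-0.2899) = 0.5839 mol·L⁻¹.
C_R = C_{R0}e^(−k₁t) = 0.04354 mol·L⁻¹, so C_T = C_{R0}−C_R−C_S = 0.7225 mol·L⁻¹; C_S/C_T = 0.808.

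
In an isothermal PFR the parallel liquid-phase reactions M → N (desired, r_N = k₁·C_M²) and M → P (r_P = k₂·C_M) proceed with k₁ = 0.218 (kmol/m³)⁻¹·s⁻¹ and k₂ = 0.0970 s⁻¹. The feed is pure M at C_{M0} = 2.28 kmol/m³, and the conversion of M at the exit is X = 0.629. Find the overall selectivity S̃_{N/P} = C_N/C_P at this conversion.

3.31

C_M = C_{M0}(1−X) = 0.8459 kmol/m³.
Along a PFR/batch, dC_P/dC_M = −r_P/(r_N+r_P) = −k₂/(k₂+k₁·C_M).
Integrating from C_{M0} to C_M: C_P = (0.0970/0.218)·ln[(0.0970+0.218·2.28)/(0.0970+0.218·0.846)] = 0.4450·ln(0.5940/0.2814) = 0.3325 kmol/m³.
Then C_N = (C_{M0}−C_M) − C_P = 1.434 − 0.3325 = 1.102 kmol/m³.
S̃_{N/P} = C_N/C_P = 1.102/0.3325 = 3.31.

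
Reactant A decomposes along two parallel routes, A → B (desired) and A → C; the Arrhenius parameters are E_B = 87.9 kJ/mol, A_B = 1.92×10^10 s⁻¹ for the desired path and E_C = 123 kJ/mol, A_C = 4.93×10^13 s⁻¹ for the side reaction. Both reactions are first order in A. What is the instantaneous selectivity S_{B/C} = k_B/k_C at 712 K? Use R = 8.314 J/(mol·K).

k_B/k_C = (A_B/A_C)·exp[−(E_B−E_C)/(RT)] = (A_B/A_C)·exp[(E_C−E_B)/(RT)].
(E_C−E_B)/(RT) = (123−87.9)×10³/(8.314×712) = 35100/5920 = 5.929.
k_B/k_C = (1.92×10^10/4.93×10^13)·exp(5.929) = 3.895×10^-4 × 376.0 = 0.146.
Since E_B < E_C, lowering the temperature improves selectivity toward B.

0.146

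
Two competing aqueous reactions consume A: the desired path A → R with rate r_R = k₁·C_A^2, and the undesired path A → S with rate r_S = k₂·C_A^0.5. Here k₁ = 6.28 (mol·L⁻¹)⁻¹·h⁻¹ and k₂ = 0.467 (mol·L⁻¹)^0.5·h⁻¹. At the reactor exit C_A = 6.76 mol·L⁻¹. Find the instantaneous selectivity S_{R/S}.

236

S_{R/S} = r_R/r_S = (k₁·C_A^2)/(k₂·C_A^0.5) = (k₁/k₂)·C_A^1.5.
= (6.28×6.760^2) / (0.467×6.760^0.5) = 287.0/1.214 = 236.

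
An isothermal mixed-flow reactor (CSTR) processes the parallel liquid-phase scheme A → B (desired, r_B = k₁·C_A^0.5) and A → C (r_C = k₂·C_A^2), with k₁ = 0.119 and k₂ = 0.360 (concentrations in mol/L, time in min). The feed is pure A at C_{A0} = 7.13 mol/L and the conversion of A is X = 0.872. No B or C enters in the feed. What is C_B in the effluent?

Exit C_A = C_{A0}(1−X) = 7.13×0.128 = 0.9126 mol/L.
Rates in a CSTR are evaluated at the outlet concentration: r_B = 0.119×0.9126^0.5 = 0.1137, r_C = 0.360×0.9126^2 = 0.2998.
Fraction of consumed A going to B: r_B/(r_B+r_C) = 0.2749.
C_B = 0.2749·C_{A0}·X = 0.2749×7.13×0.872 = 1.71 mol/L.

1.71 mol/L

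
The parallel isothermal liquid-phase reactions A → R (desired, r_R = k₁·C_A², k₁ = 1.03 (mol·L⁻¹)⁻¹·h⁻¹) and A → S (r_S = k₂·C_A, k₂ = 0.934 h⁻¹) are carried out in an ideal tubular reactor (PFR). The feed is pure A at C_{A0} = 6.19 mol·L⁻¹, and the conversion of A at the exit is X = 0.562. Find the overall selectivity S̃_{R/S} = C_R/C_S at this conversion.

C_A = C_{A0}(1−X) = 2.711 mol·L⁻¹.
Along a PFR/batch, dC_S/dC_A = −r_S/(r_R+r_S) = −k₂/(k₂+k₁·C_A).
Integrating from C_{A0} to C_A: C_S = (0.934/1.03)·ln[(0.934+1.03·6.19)/(0.934+1.03·2.71)] = 0.9068·ln(7.310/3.727) = 0.6109 mol·L⁻¹.
Then C_R = (C_{A0}−C_A) − C_S = 3.479 − 0.6109 = 2.868 mol·L⁻¹.
S̃_{R/S} = C_R/C_S = 2.868/0.6109 = 4.69.

4.69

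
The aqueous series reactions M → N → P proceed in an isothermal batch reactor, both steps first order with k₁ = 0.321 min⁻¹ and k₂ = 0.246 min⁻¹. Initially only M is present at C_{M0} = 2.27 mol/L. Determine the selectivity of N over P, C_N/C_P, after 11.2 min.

Solving the coupled first-order balances gives C_N(t) = [k₁/(k₂−k₁)]·C_{M0}·(e^(−k₁t) − e^(−k₂t)).
e^(−k₁t) = e^(−0.321×11.2) = e^(−3.595) = 0.02746; e^(−k₂t) = e^(−2.755) = 0.06360.
C_N = 0.321×2.27/(0.246−0.321) × (0.02746−0.06360) = (-9.716)×(-0.03614) = 0.3511 mol/L.
C_M = C_{M0}e^(−k₁t) = 0.06232 mol/L, so C_P = C_{M0}−C_M−C_N = 1.857 mol/L; C_N/C_P = 0.189.

0.189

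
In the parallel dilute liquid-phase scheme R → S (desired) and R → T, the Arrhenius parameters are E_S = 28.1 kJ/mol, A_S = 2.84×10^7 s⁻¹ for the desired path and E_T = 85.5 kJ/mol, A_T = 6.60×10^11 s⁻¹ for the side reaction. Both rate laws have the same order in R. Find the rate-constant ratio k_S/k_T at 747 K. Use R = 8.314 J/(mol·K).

0.444

Since both paths have the same order in R, the concentration cancels and S_{S/T} = k_S/k_T = (A_S/A_T)·exp[(E_T−E_S)/(RT)].
(E_T−E_S)/(RT) = (85.5−28.1)×10³/(8.314×747) = 57400/6211 = 9.242.
k_S/k_T = (2.84×10^7/6.60×10^11)·exp(9.242) = 4.303×10^-5 × 10325 = 0.444.
Since E_S < E_T, lowering the temperature improves selectivity toward S.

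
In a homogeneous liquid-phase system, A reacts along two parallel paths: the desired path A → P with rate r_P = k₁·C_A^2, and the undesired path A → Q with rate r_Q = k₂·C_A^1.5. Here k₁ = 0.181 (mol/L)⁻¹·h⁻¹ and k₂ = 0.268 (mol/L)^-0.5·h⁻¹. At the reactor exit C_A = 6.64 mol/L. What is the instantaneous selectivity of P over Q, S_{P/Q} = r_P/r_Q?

S_{P/Q} = r_P/r_Q = (k₁·C_A^2)/(k₂·C_A^1.5) = (k₁/k₂)·C_A^0.5.
= (0.181×6.640^2) / (0.268×6.640^1.5) = 7.980/4.586 = 1.74.
Since the desired path is higher order in A, keeping C_A high (PFR or concentrated feed) favours P.

1.74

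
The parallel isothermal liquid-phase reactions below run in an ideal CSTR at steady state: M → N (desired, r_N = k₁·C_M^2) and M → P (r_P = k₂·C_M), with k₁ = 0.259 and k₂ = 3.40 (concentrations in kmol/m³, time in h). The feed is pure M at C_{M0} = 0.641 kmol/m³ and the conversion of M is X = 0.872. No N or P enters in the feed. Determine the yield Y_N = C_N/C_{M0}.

0.00542

Exit C_M = C_{M0}(1−X) = 0.641×0.128 = 0.08205 kmol/m³.
Rates in a CSTR are evaluated at the outlet concentration: r_N = 0.259×0.08205^2 = 0.001744, r_P = 3.40×0.08205 = 0.2790.
Fraction of consumed M going to N: r_N/(r_N+r_P) = 0.006211.
C_N = 0.006211·C_{M0}·X = 0.006211×0.641×0.872 = 0.00347 kmol/m³; Y_N = C_N/C_{M0} = 0.00542.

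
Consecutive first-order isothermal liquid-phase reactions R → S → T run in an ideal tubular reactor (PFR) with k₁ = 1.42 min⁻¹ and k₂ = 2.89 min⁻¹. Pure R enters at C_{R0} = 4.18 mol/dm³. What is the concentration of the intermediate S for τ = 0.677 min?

The intermediate concentration in a first-order A→B→C sequence is C_S = k₁C_{R0}(e^(−k₁τ) − e^(−k₂τ))/(k₂−k₁).
e^(−k₁τ) = e^(−1.42×0.677) = e^(−0.9613) = 0.3824; e^(−k₂τ) = e^(−1.957) = 0.1413.
C_S = 1.42×4.18/(2.89−1.42) × (0.3824−0.1413) = 4.038×0.2410 = 0.9732 mol/dm³.

0.973 mol/dm³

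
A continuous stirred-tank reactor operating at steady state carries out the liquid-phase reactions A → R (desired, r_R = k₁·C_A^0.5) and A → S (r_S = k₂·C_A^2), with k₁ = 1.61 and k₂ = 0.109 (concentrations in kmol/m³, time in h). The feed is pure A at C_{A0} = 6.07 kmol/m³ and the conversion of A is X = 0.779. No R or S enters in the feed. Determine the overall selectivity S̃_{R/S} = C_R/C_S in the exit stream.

Exit C_A = C_{A0}(1−X) = 6.07×0.221 = 1.341 kmol/m³.
In a CSTR the entire volume is at exit conditions, so r_R = 1.61×1.341^0.5 = 1.865 and r_S = 0.109×1.341^2 = 0.1962.
Overall selectivity = C_R/C_S = r_Rτ/(r_Sτ) = r_R/r_S = 9.51.

9.51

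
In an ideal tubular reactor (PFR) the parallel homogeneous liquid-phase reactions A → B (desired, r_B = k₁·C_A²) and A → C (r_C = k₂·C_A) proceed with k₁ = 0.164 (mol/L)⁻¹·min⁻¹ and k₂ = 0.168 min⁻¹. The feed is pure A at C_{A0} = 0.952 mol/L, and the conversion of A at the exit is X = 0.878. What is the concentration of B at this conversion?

0.273 mol/L

C_A = C_{A0}(1−X) = 0.1161 mol/L.
Along a PFR/batch, dC_C/dC_A = −r_C/(r_B+r_C) = −k₂/(k₂+k₁·C_A).
Integrating from C_{A0} to C_A: C_C = (0.168/0.164)·ln[(0.168+0.164·0.952)/(0.168+0.164·0.116)] = 1.024·ln(0.3241/0.1870) = 0.5632 mol/L.
Then C_B = (C_{A0}−C_A) − C_C = 0.8359 − 0.5632 = 0.2727 mol/L.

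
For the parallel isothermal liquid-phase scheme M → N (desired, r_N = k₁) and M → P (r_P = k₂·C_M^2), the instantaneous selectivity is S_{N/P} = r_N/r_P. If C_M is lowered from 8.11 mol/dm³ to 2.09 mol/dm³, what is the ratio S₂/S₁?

15.1

S_{N/P} = (k₁/k₂)·C_M^-2, so S₂/S₁ = (C_{M,2}/C_{M,1})^-2.
= (2.09/8.11)^(-2) = (0.2577)^(-2) = 15.1.
Selectivity toward N rises as C_M falls — low-concentration operation is favoured.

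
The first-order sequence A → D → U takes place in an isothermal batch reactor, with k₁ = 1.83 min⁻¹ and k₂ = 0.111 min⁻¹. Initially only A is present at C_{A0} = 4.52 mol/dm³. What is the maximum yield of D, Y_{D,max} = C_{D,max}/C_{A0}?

0.834

Evaluating C_D at t_opt = ln(k₂/k₁)/(k₂−k₁) gives C_{D,max}/C_{A0} = (k₁/k₂)^[k₂/(k₂−k₁)].
= (1.83/0.111)^(0.111/(0.111−1.83)) = (16.49)^(-0.06457) = 0.8345.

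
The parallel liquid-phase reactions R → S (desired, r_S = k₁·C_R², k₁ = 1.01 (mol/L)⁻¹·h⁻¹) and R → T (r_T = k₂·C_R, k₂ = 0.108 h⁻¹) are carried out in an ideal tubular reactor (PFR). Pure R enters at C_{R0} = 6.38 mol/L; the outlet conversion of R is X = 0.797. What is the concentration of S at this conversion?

C_R = C_{R0}(1−X) = 1.295 mol/L.
Along a PFR/batch, dC_T/dC_R = −r_T/(r_S+r_T) = −k₂/(k₂+k₁·C_R).
Integrating from C_{R0} to C_R: C_T = (0.108/1.01)·ln[(0.108+1.01·6.38)/(0.108+1.01·1.30)] = 0.1069·ln(6.552/1.416) = 0.1638 mol/L.
Then C_S = (C_{R0}−C_R) − C_T = 5.085 − 0.1638 = 4.921 mol/L.

4.92 mol/L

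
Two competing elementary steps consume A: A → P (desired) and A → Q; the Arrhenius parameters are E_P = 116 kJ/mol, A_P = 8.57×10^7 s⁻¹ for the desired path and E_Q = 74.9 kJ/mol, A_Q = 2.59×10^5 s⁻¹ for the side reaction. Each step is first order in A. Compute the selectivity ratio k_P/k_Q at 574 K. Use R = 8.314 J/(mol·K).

With equal orders, S_{P/Q} = k_P/k_Q = (A_P/A_Q)·exp[(E_Q−E_P)/(RT)].
(E_Q−E_P)/(RT) = (74.9−116)×10³/(8.314×574) = -41100/4772 = -8.612.
k_P/k_Q = (8.57×10^7/2.59×10^5)·exp(-8.612) = 330.9 × 1.819×10^-4 = 0.0602.
Since E_P > E_Q, raising the temperature improves selectivity toward P.

0.0602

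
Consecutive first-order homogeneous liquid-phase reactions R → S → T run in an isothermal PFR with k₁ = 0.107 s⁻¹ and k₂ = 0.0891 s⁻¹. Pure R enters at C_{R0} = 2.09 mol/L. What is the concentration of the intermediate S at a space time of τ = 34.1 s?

0.273 mol/L

For first-order series with pure R initially, C_S(τ) = k₁C_{R0}/(k₂−k₁)·(e^(−k₁τ) − e^(−k₂τ)).
e^(−k₁τ) = e^(−0.107×34.1) = e^(−3.649) = 0.02602; e^(−k₂τ) = e^(−3.038) = 0.04792.
C_S = 0.107×2.09/(0.0891−0.107) × (0.02602−0.04792) = (-12.49)×(-0.02189) = 0.2735 mol/L.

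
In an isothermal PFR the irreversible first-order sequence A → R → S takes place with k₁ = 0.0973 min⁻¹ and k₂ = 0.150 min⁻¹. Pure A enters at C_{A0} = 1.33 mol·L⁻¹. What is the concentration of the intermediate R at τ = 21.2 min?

Solving the coupled first-order balances gives C_R(τ) = [k₁/(k₂−k₁)]·C_{A0}·(e^(−k₁τ) − e^(−k₂τ)).
e^(−k₁τ) = e^(−0.0973×21.2) = e^(−2.063) = 0.1271; e^(−k₂τ) = e^(−3.180) = 0.04159.
C_R = 0.0973×1.33/(0.150−0.0973) × (0.1271−0.04159) = 2.456×0.08552 = 0.2100 mol·L⁻¹.

0.210 mol·L⁻¹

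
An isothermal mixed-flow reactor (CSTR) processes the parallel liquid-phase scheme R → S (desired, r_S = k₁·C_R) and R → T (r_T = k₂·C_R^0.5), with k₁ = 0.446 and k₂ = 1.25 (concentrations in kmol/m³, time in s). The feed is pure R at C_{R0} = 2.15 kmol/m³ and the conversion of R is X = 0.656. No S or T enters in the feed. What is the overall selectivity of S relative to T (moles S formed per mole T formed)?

Exit C_R = C_{R0}(1−X) = 2.15×0.344 = 0.7396 kmol/m³.
Rates in a CSTR are evaluated at the outlet concentration: r_S = 0.446×0.7396 = 0.3299, r_T = 1.25×0.7396^0.5 = 1.075.
Overall selectivity = C_S/C_T = r_Sτ/(r_Tτ) = r_S/r_T = 0.307.

0.307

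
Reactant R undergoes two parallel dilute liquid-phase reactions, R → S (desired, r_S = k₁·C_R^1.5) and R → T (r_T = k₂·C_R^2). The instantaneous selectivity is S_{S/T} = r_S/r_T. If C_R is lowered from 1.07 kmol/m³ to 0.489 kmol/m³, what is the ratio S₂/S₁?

1.48

S_{S/T} = (k₁/k₂)·C_R^-0.5, so S₂/S₁ = (C_{R,2}/C_{R,1})^-0.5.
= (0.489/1.07)^(-0.5) = (0.4570)^(-0.5) = 1.48.
Selectivity toward S rises as C_R falls — low-concentration operation is favoured.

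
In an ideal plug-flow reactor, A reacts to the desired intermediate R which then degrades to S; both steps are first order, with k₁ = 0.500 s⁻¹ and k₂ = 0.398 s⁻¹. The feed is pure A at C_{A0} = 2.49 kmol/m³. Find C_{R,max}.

Evaluating C_R at τ_opt = ln(k₂/k₁)/(k₂−k₁) gives C_{R,max}/C_{A0} = (k₁/k₂)^[k₂/(k₂−k₁)].
= (0.500/0.398)^(0.398/(0.398−0.500)) = (1.256)^(-3.902) = 0.4106.
C_{R,max} = 0.4106×2.49 = 1.02 kmol/m³.

1.02 kmol/m³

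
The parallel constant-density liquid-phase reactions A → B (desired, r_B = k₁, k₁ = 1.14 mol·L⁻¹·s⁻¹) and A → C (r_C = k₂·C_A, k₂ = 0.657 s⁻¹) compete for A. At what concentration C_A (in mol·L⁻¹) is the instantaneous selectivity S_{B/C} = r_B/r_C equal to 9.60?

0.181 mol·L⁻¹

S_{B/C} = (k₁/k₂)·C_A⁻¹ ⇒ C_A = (S·k₂/k₁)^(-1).
= (9.60×0.657/1.14)^(-1) = (5.533)^(-1) = 0.181 mol·L⁻¹.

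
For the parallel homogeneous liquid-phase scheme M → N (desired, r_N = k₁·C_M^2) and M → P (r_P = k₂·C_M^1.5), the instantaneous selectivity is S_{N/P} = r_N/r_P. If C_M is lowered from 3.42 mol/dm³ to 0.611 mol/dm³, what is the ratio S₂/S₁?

S_{N/P} = (k₁/k₂)·C_M^0.5, so S₂/S₁ = (C_{M,2}/C_{M,1})^0.5.
= (0.611/3.42)^0.5 = (0.1787)^0.5 = 0.423.
Selectivity toward N falls as C_M falls — high-concentration operation is favoured.

0.423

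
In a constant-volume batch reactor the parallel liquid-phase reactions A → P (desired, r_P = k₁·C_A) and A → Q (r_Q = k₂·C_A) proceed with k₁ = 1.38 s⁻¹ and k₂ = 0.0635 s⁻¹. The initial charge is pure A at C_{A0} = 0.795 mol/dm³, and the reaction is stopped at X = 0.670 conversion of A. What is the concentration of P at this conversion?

C_A = C_{A0}(1−X) = 0.2623 mol/dm³.
Both paths are first order in A, so the instantaneous fraction to P is constant: dC_P/d(−C_A) = k₁/(k₁+k₂) = 0.9560.
C_P = 0.9560·(C_{A0}−C_A) = 0.9560×0.5327 = 0.509 mol/dm³.

0.509 mol/dm³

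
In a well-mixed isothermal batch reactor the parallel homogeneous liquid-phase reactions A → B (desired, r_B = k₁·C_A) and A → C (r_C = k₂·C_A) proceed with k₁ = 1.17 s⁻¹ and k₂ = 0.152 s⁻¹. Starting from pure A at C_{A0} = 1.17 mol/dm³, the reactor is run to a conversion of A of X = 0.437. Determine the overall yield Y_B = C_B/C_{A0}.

0.387

C_A = C_{A0}(1−X) = 0.6587 mol/dm³.
Both paths are first order in A, so the instantaneous fraction to B is constant: dC_B/d(−C_A) = k₁/(k₁+k₂) = 0.8850.
C_B = 0.8850·(C_{A0}−C_A) = 0.8850×0.5113 = 0.453 mol/dm³.
Y_B = C_B/C_{A0} = 0.4525/1.17 = 0.387.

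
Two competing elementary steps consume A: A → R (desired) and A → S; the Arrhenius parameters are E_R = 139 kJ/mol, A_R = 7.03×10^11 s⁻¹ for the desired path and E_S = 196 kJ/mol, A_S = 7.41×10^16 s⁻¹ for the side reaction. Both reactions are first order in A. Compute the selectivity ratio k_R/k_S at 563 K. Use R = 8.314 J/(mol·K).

k_R/k_S = (A_R/A_S)·exp[−(E_R−E_S)/(RT)] = (A_R/A_S)·exp[(E_S−E_R)/(RT)].
(E_S−E_R)/(RT) = (196−139)×10³/(8.314×563) = 57000/4681 = 12.18.
k_R/k_S = (7.03×10^11/7.41×10^16)·exp(12.18) = 9.487×10^-6 × 1.944×10^5 = 1.84.

1.84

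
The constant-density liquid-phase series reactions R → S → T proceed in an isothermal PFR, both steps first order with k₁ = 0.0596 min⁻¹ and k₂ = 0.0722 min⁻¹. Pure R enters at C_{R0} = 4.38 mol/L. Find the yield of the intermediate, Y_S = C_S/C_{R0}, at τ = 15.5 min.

Solving the coupled first-order balances gives C_S(τ) = [k₁/(k₂−k₁)]·C_{R0}·(e^(−k₁τ) − e^(−k₂τ)).
e^(−k₁τ) = e^(−0.0596×15.5) = e^(−0.9238) = 0.3970; e^(−k₂τ) = e^(−1.119) = 0.3266.
C_S = 0.0596×4.38/(0.0722−0.0596) × (0.3970−0.3266) = 20.72×0.07043 = 1.459 mol/L.
Y_S = C_S/C_{R0} = 1.459/4.38 = 0.333.

0.333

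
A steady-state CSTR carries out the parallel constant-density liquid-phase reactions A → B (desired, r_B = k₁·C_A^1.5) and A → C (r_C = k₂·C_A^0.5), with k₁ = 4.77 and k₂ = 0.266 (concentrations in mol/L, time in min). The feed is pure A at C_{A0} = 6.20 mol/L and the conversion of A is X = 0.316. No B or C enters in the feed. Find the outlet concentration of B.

Exit C_A = C_{A0}(1−X) = 6.20×0.684 = 4.241 mol/L.
In a CSTR the entire volume is at exit conditions, so r_B = 4.77×4.241^1.5 = 41.66 and r_C = 0.266×4.241^0.5 = 0.5478.
Fraction of consumed A going to B: r_B/(r_B+r_C) = 0.9870.
C_B = 0.9870·C_{A0}·X = 0.9870×6.20×0.316 = 1.93 mol/L.

1.93 mol/L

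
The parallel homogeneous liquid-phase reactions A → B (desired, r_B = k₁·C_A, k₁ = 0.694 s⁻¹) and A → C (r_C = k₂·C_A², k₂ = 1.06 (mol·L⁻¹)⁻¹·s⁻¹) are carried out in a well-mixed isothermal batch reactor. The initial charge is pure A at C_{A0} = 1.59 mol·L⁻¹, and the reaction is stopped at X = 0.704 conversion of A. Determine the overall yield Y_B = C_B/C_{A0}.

0.284

C_A = C_{A0}(1−X) = 0.4706 mol·L⁻¹.
Along a PFR/batch, dC_B/dC_A = −r_B/(r_B+r_C) = −k₁/(k₁+k₂·C_A).
Integrating from C_{A0} to C_A: C_B = (0.694/1.06)·ln[(0.694+1.06·1.59)/(0.694+1.06·0.471)] = 0.6547·ln(2.379/1.193) = 0.4521 mol·L⁻¹.
Y_B = C_B/C_{A0} = 0.4521/1.59 = 0.284.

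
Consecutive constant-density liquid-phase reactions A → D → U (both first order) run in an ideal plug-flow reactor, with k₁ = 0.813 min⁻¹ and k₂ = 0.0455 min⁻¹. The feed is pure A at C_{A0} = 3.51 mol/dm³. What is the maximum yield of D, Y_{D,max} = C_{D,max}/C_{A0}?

Evaluating C_D at τ_opt = ln(k₂/k₁)/(k₂−k₁) gives C_{D,max}/C_{A0} = (k₁/k₂)^[k₂/(k₂−k₁)].
= (0.813/0.0455)^(0.0455/(0.0455−0.813)) = (17.87)^(-0.05928) = 0.8429.

0.843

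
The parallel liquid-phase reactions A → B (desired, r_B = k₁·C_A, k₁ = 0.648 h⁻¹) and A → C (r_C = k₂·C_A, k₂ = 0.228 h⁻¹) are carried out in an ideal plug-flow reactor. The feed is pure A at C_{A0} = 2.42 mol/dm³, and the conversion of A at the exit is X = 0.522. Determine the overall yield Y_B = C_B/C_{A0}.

0.386

C_A = C_{A0}(1−X) = 1.157 mol/dm³.
Both paths are first order in A, so the instantaneous fraction to B is constant: dC_B/d(−C_A) = k₁/(k₁+k₂) = 0.7397.
C_B = 0.7397·(C_{A0}−C_A) = 0.7397×1.263 = 0.934 mol/dm³.
Y_B = C_B/C_{A0} = 0.9345/2.42 = 0.386.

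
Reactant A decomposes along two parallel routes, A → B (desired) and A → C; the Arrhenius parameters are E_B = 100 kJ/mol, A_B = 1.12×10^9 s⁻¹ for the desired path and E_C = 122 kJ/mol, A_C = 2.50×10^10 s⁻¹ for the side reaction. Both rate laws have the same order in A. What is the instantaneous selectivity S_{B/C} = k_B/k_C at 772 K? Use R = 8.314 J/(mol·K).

Since both paths have the same order in A, the concentration cancels and S_{B/C} = k_B/k_C = (A_B/A_C)·exp[(E_C−E_B)/(RT)].
(E_C−E_B)/(RT) = (122−100)×10³/(8.314×772) = 22000/6418 = 3.428.
k_B/k_C = (1.12×10^9/2.50×10^10)·exp(3.428) = 0.04480 × 30.80 = 1.38.
Since E_B < E_C, lowering the temperature improves selectivity toward B.

1.38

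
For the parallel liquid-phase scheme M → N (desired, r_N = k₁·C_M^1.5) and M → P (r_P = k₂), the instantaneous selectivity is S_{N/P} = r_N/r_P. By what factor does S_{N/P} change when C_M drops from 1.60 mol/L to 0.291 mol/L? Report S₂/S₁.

0.0776

S_{N/P} = (k₁/k₂)·C_M^1.5, so S₂/S₁ = (C_{M,2}/C_{M,1})^1.5.
= (0.291/1.60)^1.5 = (0.1819)^1.5 = 0.0776.
Selectivity toward N falls as C_M falls — high-concentration operation is favoured.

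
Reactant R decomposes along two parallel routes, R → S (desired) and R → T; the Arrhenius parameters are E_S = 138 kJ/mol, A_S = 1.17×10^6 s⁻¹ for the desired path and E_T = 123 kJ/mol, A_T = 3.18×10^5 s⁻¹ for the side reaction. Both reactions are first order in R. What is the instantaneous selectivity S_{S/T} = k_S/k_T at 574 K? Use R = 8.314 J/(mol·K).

With equal orders, S_{S/T} = k_S/k_T = (A_S/A_T)·exp[(E_T−E_S)/(RT)].
(E_T−E_S)/(RT) = (123−138)×10³/(8.314×574) = -15000/4772 = -3.143.
k_S/k_T = (1.17×10^6/3.18×10^5)·exp(-3.143) = 3.679 × 0.04315 = 0.159.

0.159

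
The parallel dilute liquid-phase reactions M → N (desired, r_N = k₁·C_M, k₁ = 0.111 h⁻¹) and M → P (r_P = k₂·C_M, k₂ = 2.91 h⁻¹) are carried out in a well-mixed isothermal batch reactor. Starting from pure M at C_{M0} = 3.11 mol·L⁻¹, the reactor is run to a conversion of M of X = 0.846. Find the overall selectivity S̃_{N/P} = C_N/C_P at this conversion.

C_M = C_{M0}(1−X) = 0.4789 mol·L⁻¹.
Both paths are first order in M, so the instantaneous fraction to N is constant: dC_N/d(−C_M) = k₁/(k₁+k₂) = 0.03674.
C_N = 0.03674·(C_{M0}−C_M) = 0.03674×2.631 = 0.0967 mol·L⁻¹.
C_P = (C_{M0}−C_M)−C_N = 2.534 mol·L⁻¹; S̃_{N/P} = 0.09667/2.534 = 0.0381.

0.0381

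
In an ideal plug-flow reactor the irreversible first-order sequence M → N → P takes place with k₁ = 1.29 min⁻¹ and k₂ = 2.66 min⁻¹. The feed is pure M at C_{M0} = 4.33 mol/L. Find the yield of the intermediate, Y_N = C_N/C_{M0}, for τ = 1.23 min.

For first-order series with pure M initially, C_N(τ) = k₁C_{M0}/(k₂−k₁)·(e^(−k₁τ) − e^(−k₂τ)).
e^(−k₁τ) = e^(−1.29×1.23) = e^(−1.587) = 0.2046; e^(−k₂τ) = e^(−3.272) = 0.03794.
C_N = 1.29×4.33/(2.66−1.29) × (0.2046−0.03794) = 4.077×0.1667 = 0.6795 mol/L.
Y_N = C_N/C_{M0} = 0.6795/4.33 = 0.157.

0.157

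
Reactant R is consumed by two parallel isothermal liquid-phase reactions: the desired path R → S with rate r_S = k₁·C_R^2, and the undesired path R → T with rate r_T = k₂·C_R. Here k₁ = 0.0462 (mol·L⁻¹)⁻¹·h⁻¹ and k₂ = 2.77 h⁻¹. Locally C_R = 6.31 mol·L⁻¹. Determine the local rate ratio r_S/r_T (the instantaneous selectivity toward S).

0.105

S_{S/T} = r_S/r_T = (k₁·C_R^2)/(k₂·C_R) = (k₁/k₂)·C_R.
= (0.0462×6.310^2) / (2.77×6.310) = 1.840/17.48 = 0.105.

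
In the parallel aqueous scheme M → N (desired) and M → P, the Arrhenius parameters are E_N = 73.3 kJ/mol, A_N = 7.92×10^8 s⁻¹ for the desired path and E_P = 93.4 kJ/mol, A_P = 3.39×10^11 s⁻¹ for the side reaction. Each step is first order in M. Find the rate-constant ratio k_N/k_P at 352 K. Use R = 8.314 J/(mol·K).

k_N/k_P = (A_N/A_P)·exp[−(E_N−E_P)/(RT)] = (A_N/A_P)·exp[(E_P−E_N)/(RT)].
(E_P−E_N)/(RT) = (93.4−73.3)×10³/(8.314×352) = 20100/2927 = 6.868.
k_N/k_P = (7.92×10^8/3.39×10^11)·exp(6.868) = 0.002336 × 961.2 = 2.25.

2.25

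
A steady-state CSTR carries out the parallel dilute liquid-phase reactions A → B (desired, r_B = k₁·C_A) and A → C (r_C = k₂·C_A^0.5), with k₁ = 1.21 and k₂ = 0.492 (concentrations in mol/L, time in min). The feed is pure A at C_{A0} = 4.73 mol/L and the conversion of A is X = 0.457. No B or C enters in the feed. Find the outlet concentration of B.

1.72 mol/L

Exit C_A = C_{A0}(1−X) = 4.73×0.543 = 2.568 mol/L.
Rates in a CSTR are evaluated at the outlet concentration: r_B = 1.21×2.568 = 3.108, r_C = 0.492×2.568^0.5 = 0.7885.
Fraction of consumed A going to B: r_B/(r_B+r_C) = 0.7976.
C_B = 0.7976·C_{A0}·X = 0.7976×4.73×0.457 = 1.72 mol/L.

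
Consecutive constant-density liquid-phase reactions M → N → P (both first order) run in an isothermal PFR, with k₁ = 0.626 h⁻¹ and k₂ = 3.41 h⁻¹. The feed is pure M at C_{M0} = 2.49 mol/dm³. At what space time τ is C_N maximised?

0.609 h

Setting dC_N/dτ = 0 gives τ_opt = ln(k₂/k₁)/(k₂−k₁).
= ln(3.41/0.626)/(3.41−0.626) = ln(5.447)/2.784 = 1.695/2.784 = 0.609 h.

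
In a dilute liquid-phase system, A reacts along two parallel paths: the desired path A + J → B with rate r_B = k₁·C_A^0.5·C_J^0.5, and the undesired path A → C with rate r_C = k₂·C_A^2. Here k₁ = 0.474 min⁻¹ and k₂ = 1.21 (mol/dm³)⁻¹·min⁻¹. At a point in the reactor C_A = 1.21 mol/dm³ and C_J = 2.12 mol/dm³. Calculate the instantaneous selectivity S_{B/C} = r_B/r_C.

0.429

S_{B/C} = r_B/r_C = (k₁·C_A^0.5·C_J^0.5)/(k₂·C_A^2) = (k₁/k₂)·C_A^-1.5·C_J^0.5.
= (0.474×1.210^0.5×2.120^0.5) / (1.21×1.210^2) = 0.7592/1.772 = 0.429.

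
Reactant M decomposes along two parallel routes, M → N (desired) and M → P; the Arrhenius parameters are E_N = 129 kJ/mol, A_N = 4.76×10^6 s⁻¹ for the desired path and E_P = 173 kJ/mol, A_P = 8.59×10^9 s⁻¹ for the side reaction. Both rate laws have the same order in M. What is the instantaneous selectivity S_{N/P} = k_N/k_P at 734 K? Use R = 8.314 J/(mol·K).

0.750

Since both paths have the same order in M, the concentration cancels and S_{N/P} = k_N/k_P = (A_N/A_P)·exp[(E_P−E_N)/(RT)].
(E_P−E_N)/(RT) = (173−129)×10³/(8.314×734) = 44000/6102 = 7.210.
k_N/k_P = (4.76×10^6/8.59×10^9)·exp(7.210) = 5.541×10^-4 × 1353 = 0.750.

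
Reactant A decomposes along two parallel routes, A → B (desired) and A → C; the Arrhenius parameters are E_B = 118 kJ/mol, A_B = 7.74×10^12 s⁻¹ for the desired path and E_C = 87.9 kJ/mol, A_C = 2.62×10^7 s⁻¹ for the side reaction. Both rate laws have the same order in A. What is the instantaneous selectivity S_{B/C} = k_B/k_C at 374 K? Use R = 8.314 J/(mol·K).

18.5

k_B/k_C = (A_B/A_C)·exp[−(E_B−E_C)/(RT)] = (A_B/A_C)·exp[(E_C−E_B)/(RT)].
(E_C−E_B)/(RT) = (87.9−118)×10³/(8.314×374) = -30100/3109 = -9.680.
k_B/k_C = (7.74×10^12/2.62×10^7)·exp(-9.680) = 2.954×10^5 × 6.251×10^-5 = 18.5.
Since E_B > E_C, raising the temperature improves selectivity toward B.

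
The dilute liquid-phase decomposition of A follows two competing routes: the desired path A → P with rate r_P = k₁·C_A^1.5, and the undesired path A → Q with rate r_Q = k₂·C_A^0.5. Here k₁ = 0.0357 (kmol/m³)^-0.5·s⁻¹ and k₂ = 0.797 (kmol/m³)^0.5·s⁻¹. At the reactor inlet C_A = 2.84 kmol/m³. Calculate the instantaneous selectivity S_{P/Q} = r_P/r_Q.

0.127

S_{P/Q} = r_P/r_Q = (k₁·C_A^1.5)/(k₂·C_A^0.5) = (k₁/k₂)·C_A.
= (0.0357×2.840^1.5) / (0.797×2.840^0.5) = 0.1709/1.343 = 0.127.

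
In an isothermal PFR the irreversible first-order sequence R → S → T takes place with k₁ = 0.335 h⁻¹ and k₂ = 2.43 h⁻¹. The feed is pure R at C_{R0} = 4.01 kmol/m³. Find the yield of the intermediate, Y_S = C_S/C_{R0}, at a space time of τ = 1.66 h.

0.0889

Solving the coupled first-order balances gives C_S(τ) = [k₁/(k₂−k₁)]·C_{R0}·(e^(−k₁τ) − e^(−k₂τ)).
e^(−k₁τ) = e^(−0.335×1.66) = e^(−0.5561) = 0.5734; e^(−k₂τ) = e^(−4.034) = 0.01771.
C_S = 0.335×4.01/(2.43−0.335) × (0.5734−0.01771) = 0.6412×0.5557 = 0.3563 kmol/m³.
Y_S = C_S/C_{R0} = 0.3563/4.01 = 0.0889.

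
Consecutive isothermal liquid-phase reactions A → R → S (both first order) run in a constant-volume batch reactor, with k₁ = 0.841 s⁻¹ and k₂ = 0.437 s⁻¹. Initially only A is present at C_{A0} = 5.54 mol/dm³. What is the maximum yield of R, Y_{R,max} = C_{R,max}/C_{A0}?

For a first-order series the maximum intermediate yield is C_{R,max}/C_{A0} = (k₁/k₂)^[k₂/(k₂−k₁)].
= (0.841/0.437)^(0.437/(0.437−0.841)) = (1.924)^(-1.082) = 0.4926.

0.493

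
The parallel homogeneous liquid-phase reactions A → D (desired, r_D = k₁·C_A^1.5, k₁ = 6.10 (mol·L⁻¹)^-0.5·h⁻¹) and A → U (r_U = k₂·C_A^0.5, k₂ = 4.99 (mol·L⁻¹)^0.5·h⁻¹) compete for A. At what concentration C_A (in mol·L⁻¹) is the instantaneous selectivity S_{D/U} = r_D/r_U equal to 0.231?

0.189 mol·L⁻¹

S_{D/U} = (k₁/k₂)·C_A ⇒ C_A = S·k₂/k₁.
= 0.231×4.99/6.10 = 0.189 mol·L⁻¹.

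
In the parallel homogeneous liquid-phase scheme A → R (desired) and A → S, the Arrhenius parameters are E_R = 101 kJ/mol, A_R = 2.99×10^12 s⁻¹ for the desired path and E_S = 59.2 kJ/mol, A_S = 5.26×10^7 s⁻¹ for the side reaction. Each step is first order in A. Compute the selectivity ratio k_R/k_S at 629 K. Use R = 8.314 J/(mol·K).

k_R/k_S = (A_R/A_S)·exp[−(E_R−E_S)/(RT)] = (A_R/A_S)·exp[(E_S−E_R)/(RT)].
(E_S−E_R)/(RT) = (59.2−101)×10³/(8.314×629) = -41800/5230 = -7.993.
k_R/k_S = (2.99×10^12/5.26×10^7)·exp(-7.993) = 56844 × 3.378×10^-4 = 19.2.
Since E_R > E_S, raising the temperature improves selectivity toward R.

19.2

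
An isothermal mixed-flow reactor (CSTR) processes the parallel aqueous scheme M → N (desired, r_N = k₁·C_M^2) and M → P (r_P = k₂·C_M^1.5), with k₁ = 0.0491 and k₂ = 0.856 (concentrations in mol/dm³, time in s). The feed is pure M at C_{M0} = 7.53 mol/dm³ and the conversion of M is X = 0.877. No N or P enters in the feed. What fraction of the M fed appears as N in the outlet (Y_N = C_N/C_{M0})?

Exit C_M = C_{M0}(1−X) = 7.53×0.123 = 0.9262 mol/dm³.
A CSTR operates uniformly at the exit composition, giving r_N = 0.04212 and r_P = 0.7630 (each k·C_M^n at C_M = 0.9262).
Fraction of consumed M going to N: r_N/(r_N+r_P) = 0.05231.
C_N = 0.05231·C_{M0}·X = 0.05231×7.53×0.877 = 0.345 mol/dm³; Y_N = C_N/C_{M0} = 0.0459.

0.0459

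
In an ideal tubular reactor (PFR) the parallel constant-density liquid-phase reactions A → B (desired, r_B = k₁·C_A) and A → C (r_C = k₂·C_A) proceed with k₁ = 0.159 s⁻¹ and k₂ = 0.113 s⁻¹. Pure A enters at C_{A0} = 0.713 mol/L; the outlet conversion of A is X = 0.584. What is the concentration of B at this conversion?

0.243 mol/L

C_A = C_{A0}(1−X) = 0.2966 mol/L.
Both paths are first order in A, so the instantaneous fraction to B is constant: dC_B/d(−C_A) = k₁/(k₁+k₂) = 0.5846.
C_B = 0.5846·(C_{A0}−C_A) = 0.5846×0.4164 = 0.243 mol/L.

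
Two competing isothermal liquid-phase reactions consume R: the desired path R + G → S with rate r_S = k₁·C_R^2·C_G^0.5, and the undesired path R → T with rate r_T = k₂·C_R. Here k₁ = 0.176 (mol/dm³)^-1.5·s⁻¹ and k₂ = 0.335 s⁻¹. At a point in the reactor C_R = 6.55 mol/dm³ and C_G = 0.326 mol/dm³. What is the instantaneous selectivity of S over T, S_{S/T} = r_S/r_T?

1.96

S_{S/T} = r_S/r_T = (k₁·C_R^2·C_G^0.5)/(k₂·C_R) = (k₁/k₂)·C_R·C_G^0.5.
= (0.176×6.550^2×0.3260^0.5) / (0.335×6.550) = 4.311/2.194 = 1.96.
Since the desired path is higher order in R, keeping C_R high (PFR or concentrated feed) favours S.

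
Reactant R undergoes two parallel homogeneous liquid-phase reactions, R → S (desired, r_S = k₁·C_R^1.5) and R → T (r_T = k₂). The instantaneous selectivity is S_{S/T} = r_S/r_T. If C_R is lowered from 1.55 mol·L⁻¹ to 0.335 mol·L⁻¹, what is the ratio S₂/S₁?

S_{S/T} = (k₁/k₂)·C_R^1.5, so S₂/S₁ = (C_{R,2}/C_{R,1})^1.5.
= (0.335/1.55)^1.5 = (0.2161)^1.5 = 0.100.

0.100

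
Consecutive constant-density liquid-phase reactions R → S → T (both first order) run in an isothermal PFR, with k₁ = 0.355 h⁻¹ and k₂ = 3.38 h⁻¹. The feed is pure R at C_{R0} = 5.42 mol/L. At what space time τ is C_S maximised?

0.745 h

Setting dC_S/dτ = 0 gives τ_opt = ln(k₂/k₁)/(k₂−k₁).
= ln(3.38/0.355)/(3.38−0.355) = ln(9.521)/3.025 = 2.254/3.025 = 0.745 h.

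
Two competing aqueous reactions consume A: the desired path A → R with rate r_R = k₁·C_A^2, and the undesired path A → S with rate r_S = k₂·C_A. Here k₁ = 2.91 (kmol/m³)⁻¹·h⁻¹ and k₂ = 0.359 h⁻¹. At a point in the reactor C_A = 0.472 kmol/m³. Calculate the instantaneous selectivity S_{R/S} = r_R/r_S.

3.83

S_{R/S} = r_R/r_S = (k₁·C_A^2)/(k₂·C_A) = (k₁/k₂)·C_A.
= (2.91×0.4720^2) / (0.359×0.4720) = 0.6483/0.1694 = 3.83.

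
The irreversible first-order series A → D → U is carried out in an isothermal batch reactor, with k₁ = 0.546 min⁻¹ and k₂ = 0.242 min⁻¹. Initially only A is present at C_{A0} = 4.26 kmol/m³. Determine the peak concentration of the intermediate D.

At the optimum, C_{D,max}/C_{A0} = (k₁/k₂)^[k₂/(k₂−k₁)].
= (0.546/0.242)^(0.242/(0.242−0.546)) = (2.256)^(-0.7961) = 0.5232.
C_{D,max} = 0.5232×4.26 = 2.23 kmol/m³.

2.23 kmol/m³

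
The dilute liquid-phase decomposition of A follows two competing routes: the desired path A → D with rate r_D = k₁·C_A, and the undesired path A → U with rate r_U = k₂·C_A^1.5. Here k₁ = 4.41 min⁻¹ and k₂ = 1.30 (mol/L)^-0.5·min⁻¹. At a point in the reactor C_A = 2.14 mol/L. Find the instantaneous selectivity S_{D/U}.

S_{D/U} = r_D/r_U = (k₁·C_A)/(k₂·C_A^1.5) = (k₁/k₂)·C_A^-0.5.
= (4.41×2.140) / (1.30×2.140^1.5) = 9.437/4.070 = 2.32.
The undesired path is higher order in A, so low C_A (CSTR or dilute feed) favours D.

2.32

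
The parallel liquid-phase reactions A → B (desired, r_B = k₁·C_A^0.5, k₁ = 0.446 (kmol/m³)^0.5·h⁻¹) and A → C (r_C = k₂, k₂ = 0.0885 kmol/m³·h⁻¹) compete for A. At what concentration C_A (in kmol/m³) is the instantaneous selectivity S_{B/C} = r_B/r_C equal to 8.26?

2.69 kmol/m³

S_{B/C} = (k₁/k₂)·C_A^0.5 ⇒ C_A = (S·k₂/k₁)^(2).
= (8.26×0.0885/0.446)^(2) = (1.639)^(2) = 2.69 kmol/m³.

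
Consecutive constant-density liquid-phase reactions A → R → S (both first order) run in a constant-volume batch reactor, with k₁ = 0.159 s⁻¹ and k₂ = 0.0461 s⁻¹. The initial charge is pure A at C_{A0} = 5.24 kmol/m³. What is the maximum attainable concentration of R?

3.16 kmol/m³

Evaluating C_R at t_opt = ln(k₂/k₁)/(k₂−k₁) gives C_{R,max}/C_{A0} = (k₁/k₂)^[k₂/(k₂−k₁)].
= (0.159/0.0461)^(0.0461/(0.0461−0.159)) = (3.449)^(-0.4083) = 0.6032.
C_{R,max} = 0.6032×5.24 = 3.16 kmol/m³.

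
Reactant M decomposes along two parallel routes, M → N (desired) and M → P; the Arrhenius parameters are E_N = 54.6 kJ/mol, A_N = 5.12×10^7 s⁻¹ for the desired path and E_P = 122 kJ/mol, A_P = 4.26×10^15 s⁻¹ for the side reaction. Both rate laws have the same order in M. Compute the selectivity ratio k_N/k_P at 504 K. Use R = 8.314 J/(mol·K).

0.116

Since both paths have the same order in M, the concentration cancels and S_{N/P} = k_N/k_P = (A_N/A_P)·exp[(E_P−E_N)/(RT)].
(E_P−E_N)/(RT) = (122−54.6)×10³/(8.314×504) = 67400/4190 = 16.08.
k_N/k_P = (5.12×10^7/4.26×10^15)·exp(16.08) = 1.202×10^-8 × 9.674×10^6 = 0.116.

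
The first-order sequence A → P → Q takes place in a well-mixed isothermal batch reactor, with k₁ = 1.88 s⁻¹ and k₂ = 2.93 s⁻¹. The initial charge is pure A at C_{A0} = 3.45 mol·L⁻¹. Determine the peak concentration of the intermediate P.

1.00 mol·L⁻¹

For a first-order series the maximum intermediate yield is C_{P,max}/C_{A0} = (k₁/k₂)^[k₂/(k₂−k₁)].
= (1.88/2.93)^(2.93/(2.93−1.88)) = (0.6416)^(2.790) = 0.2899.
C_{P,max} = 0.2899×3.45 = 1.00 mol·L⁻¹.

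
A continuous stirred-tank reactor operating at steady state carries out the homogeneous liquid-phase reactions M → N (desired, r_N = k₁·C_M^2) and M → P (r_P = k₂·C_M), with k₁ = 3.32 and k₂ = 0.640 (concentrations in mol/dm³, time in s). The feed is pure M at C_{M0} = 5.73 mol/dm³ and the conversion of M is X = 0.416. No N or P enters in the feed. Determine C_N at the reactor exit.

2.25 mol/dm³

Exit C_M = C_{M0}(1−X) = 5.73×0.584 = 3.346 mol/dm³.
Rates in a CSTR are evaluated at the outlet concentration: r_N = 3.32×3.346^2 = 37.18, r_P = 0.640×3.346 = 2.142.
Fraction of consumed M going to N: r_N/(r_N+r_P) = 0.9455.
C_N = 0.9455·C_{M0}·X = 0.9455×5.73×0.416 = 2.25 mol/dm³.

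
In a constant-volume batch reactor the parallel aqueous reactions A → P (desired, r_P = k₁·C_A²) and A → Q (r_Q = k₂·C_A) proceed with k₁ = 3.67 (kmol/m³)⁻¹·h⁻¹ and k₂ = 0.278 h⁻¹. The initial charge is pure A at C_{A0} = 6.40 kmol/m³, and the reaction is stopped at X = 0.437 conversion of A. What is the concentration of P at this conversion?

C_A = C_{A0}(1−X) = 3.603 kmol/m³.
Along a PFR/batch, dC_Q/dC_A = −r_Q/(r_P+r_Q) = −k₂/(k₂+k₁·C_A).
Integrating from C_{A0} to C_A: C_Q = (0.278/3.67)·ln[(0.278+3.67·6.40)/(0.278+3.67·3.60)] = 0.07575·ln(23.77/13.50) = 0.04283 kmol/m³.
Then C_P = (C_{A0}−C_A) − C_Q = 2.797 − 0.04283 = 2.754 kmol/m³.

2.75 kmol/m³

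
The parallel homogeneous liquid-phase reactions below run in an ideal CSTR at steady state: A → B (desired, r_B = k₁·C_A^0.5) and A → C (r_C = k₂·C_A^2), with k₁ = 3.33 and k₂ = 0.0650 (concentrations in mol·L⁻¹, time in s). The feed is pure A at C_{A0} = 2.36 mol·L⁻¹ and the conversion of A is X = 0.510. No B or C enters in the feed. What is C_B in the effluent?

Exit C_A = C_{A0}(1−X) = 2.36×0.490 = 1.156 mol·L⁻¹.
In a CSTR the entire volume is at exit conditions, so r_B = 3.33×1.156^0.5 = 3.581 and r_C = 0.0650×1.156^2 = 0.08692.
Fraction of consumed A going to B: r_B/(r_B+r_C) = 0.9763.
C_B = 0.9763·C_{A0}·X = 0.9763×2.36×0.510 = 1.18 mol·L⁻¹.

1.18 mol·L⁻¹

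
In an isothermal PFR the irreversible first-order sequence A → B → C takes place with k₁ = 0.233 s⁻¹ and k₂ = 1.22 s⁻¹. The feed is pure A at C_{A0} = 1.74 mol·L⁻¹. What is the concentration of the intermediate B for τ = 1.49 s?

0.224 mol·L⁻¹

The intermediate concentration in a first-order A→B→C sequence is C_B = k₁C_{A0}(e^(−k₁τ) − e^(−k₂τ))/(k₂−k₁).
e^(−k₁τ) = e^(−0.233×1.49) = e^(−0.3472) = 0.7067; e^(−k₂τ) = e^(−1.818) = 0.1624.
C_B = 0.233×1.74/(1.22−0.233) × (0.7067−0.1624) = 0.4108×0.5443 = 0.2236 mol·L⁻¹.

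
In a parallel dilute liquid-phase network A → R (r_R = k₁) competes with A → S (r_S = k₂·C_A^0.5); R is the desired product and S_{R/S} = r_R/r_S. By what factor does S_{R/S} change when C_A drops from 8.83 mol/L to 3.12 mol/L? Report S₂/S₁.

1.68

S_{R/S} = (k₁/k₂)·C_A^-0.5, so S₂/S₁ = (C_{A,2}/C_{A,1})^-0.5.
= (3.12/8.83)^(-0.5) = (0.3533)^(-0.5) = 1.68.
Selectivity toward R rises as C_A falls — low-concentration operation is favoured.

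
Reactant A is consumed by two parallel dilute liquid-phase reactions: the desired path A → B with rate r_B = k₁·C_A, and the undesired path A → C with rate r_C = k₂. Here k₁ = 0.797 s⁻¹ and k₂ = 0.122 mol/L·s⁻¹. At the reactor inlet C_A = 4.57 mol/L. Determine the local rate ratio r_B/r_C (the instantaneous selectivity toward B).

29.9

S_{B/C} = r_B/r_C = (k₁·C_A)/(k₂) = (k₁/k₂)·C_A.
= (0.797×4.570) / (0.122) = 3.642/0.1220 = 29.9.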